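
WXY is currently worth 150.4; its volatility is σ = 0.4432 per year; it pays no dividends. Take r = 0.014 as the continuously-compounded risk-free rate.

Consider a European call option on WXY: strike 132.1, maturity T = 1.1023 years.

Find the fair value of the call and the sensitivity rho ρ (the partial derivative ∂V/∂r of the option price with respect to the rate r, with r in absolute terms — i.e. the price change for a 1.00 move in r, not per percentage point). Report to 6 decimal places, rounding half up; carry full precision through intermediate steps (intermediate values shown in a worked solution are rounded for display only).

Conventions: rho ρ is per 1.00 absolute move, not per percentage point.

σ√T = 0.4432·√1.1023 = 0.465318
d₁ = (ln(S/K) + (r+σ²/2)T) / (σ√T) = (ln(150.4/132.1) + (0.014+0.4432²/2)·1.1023) / 0.465318 = (0.129739 + 0.123693) / 0.465318 = 0.544642
d₂ = d₁ − σ√T = 0.544642 − 0.465318 = 0.079324
e^{−rT} = 0.984686
N(d₁) = 0.707000,  N(d₂) = 0.531613
Call price V = S·N(d₁) − K·e^{−rT}·N(d₂) = 106.332830 − 69.150617 = 37.182213
ρ = K·T·e^{−rT}·N(d₂) = 76.224726

price = 37.182213
ρ = 76.224726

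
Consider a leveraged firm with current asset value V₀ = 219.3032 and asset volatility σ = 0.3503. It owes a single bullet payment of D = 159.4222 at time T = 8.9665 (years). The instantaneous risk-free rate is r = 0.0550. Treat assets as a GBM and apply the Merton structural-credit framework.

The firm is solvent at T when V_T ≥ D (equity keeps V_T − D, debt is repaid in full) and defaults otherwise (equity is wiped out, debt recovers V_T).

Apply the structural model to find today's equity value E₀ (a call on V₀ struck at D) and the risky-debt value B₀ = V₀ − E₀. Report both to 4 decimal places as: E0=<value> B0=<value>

With assets at 219.3032 and a single debt payment of 159.4222 at 8.9665 years:
d₁ = [ln(V₀/D) + (r + σ²/2)T] / (σ√T)
   = [ln(219.3032/159.4222) + (0.0550 + 0.5·0.3503²)·8.9665] / (0.3503·√8.9665)
   = [0.318899 + 1.043298] / 1.048942 = 1.298638
d₂ = d₁ − σ√T = 1.298638 − 1.048942 = 0.249696
N(d₁) = 0.902966,  N(d₂) = 0.598589,  e^(−rT) = 0.610695
E₀ = V₀·N(d₁) − D·e^(−rT)·N(d₂)
   = 219.3032·0.902966 − 159.4222·0.610695·0.598589 = 139.745708
B₀ = V₀ − E₀ = 219.3032 − 139.745708 = 79.557492

E0=139.7457 B0=79.5575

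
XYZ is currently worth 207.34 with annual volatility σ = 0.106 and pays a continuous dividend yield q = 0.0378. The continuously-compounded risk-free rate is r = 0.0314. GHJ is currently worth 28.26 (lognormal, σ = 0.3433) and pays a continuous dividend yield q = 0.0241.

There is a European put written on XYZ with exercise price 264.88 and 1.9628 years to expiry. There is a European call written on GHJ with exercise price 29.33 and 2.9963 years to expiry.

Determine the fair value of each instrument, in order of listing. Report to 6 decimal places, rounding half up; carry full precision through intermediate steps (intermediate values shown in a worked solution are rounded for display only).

[XYZ put K=264.88]
σ√T = 0.106·√1.9628 = 0.148506
d₁ = (ln(S/K) + (r−q+σ²/2)T) / (σ√T) = (ln(207.34/264.88) + (0.0314−0.0378+0.106²/2)·1.9628) / 0.148506 = (-0.244917 − 0.001535) / 0.148506 = -1.659542
d₂ = d₁ − σ√T = -1.659542 − 0.148506 = -1.808048
e^{−rT} = 0.940229
e^{−qT} = 0.928492
N(−d₁) = 0.951497,  N(−d₂) = 0.964700
price = K·e^{−rT}·N(−d₂) − S·e^{−qT}·N(−d₁) = 240.256559 − 183.175923 = 57.080636
[GHJ call K=29.33]
σ√T = 0.3433·√2.9963 = 0.594246
d₁ = (ln(S/K) + (r−q+σ²/2)T) / (σ√T) = (ln(28.26/29.33) + (0.0314−0.0241+0.3433²/2)·2.9963) / 0.594246 = (-0.037164 + 0.198437) / 0.594246 = 0.271392
d₂ = d₁ − σ√T = 0.271392 − 0.594246 = -0.322854
e^{−rT} = 0.910206
e^{−qT} = 0.930335
N(d₁) = 0.606955,  N(d₂) = 0.373403
price = S·e^{−qT}·N(d₁) − K·e^{−rT}·N(d₂) = 15.957619 − 9.968496 = 5.989123

price(XYZ put K=264.88) = 57.080636
price(GHJ call K=29.33) = 5.989123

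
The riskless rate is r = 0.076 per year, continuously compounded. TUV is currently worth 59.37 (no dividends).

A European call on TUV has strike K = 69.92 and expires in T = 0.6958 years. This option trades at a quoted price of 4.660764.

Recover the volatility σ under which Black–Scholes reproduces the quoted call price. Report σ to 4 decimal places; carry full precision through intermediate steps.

At σ = 0.3670 the Black–Scholes value reproduces the quote:
σ√T = 0.367·√0.6958 = 0.306132
d₁ = (ln(S/K) + (r+σ²/2)T) / (σ√T) = (ln(59.37/69.92) + (0.076+0.367²/2)·0.6958) / 0.306132 = (-0.163563 + 0.099739) / 0.306132 = -0.208484
d₂ = d₁ − σ√T = -0.208484 − 0.306132 = -0.514616
e^{−rT} = 0.948493
N(d₁) = 0.417426,  N(d₂) = 0.303411
V = S·N(d₁) − K·e^{−rT}·N(d₂) = 24.782552 − 20.121789 = 4.660764 (the quoted price), and the Black–Scholes price is strictly increasing in σ, so σ is unique

sigma = 0.3670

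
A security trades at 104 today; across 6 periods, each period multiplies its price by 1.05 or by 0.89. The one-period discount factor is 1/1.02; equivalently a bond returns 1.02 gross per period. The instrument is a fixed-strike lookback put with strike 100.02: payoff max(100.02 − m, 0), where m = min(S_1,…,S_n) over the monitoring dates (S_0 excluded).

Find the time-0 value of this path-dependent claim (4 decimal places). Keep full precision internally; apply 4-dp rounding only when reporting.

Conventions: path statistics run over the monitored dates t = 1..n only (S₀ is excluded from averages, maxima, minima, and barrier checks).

price = 3.5288

Risk-neutral up-probability p* = (R−d)/(u−d) = (1.02−0.89)/(1.05−0.89) = 0.8125; the claim prices as the p*-weighted sum of path payoffs discounted by R^6.
Enumerate all 2^6 = 64 price paths (U = up ×1.05, D = down ×0.89); each path with k up-moves has probability p*^k·(1−p*)^(6−k).
DDDDDD: m=51.6861, payoff=48.3339, prob=0.000043
UDDDDD: m=60.9779, payoff=39.0421, prob=0.000188
DUDDDD: m=60.9779, payoff=39.0421, prob=0.000188
UUDDDD: m=71.9403, payoff=28.0797, prob=0.000816
DDUDDD: m=60.9779, payoff=39.0421, prob=0.000188
UDUDDD: m=71.9403, payoff=28.0797, prob=0.000816
DUUDDD: m=71.9403, payoff=28.0797, prob=0.000816
UUUDDD: m=84.8733, payoff=15.1467, prob=0.003536
DDDUDD: m=60.9779, payoff=39.0421, prob=0.000188
UDDUDD: m=71.9403, payoff=28.0797, prob=0.000816
DUDUDD: m=71.9403, payoff=28.0797, prob=0.000816
UUDUDD: m=84.8733, payoff=15.1467, prob=0.003536
DDUUDD: m=71.9403, payoff=28.0797, prob=0.000816
UDUUDD: m=84.8733, payoff=15.1467, prob=0.003536
DUUUDD: m=84.8733, payoff=15.1467, prob=0.003536
UUUUDD: m=100.1315, payoff=0.0000, prob=0.015321
DDDDUD: m=60.9779, payoff=39.0421, prob=0.000188
UDDDUD: m=71.9403, payoff=28.0797, prob=0.000816
DUDDUD: m=71.9403, payoff=28.0797, prob=0.000816
UUDDUD: m=84.8733, payoff=15.1467, prob=0.003536
DDUDUD: m=71.9403, payoff=28.0797, prob=0.000816
UDUDUD: m=84.8733, payoff=15.1467, prob=0.003536
DUUDUD: m=84.8733, payoff=15.1467, prob=0.003536
UUUDUD: m=100.1315, payoff=0.0000, prob=0.015321
DDDUUD: m=71.9403, payoff=28.0797, prob=0.000816
UDDUUD: m=84.8733, payoff=15.1467, prob=0.003536
DUDUUD: m=84.8733, payoff=15.1467, prob=0.003536
UUDUUD: m=100.1315, payoff=0.0000, prob=0.015321
DDUUUD: m=82.3784, payoff=17.6416, prob=0.003536
UDUUUD: m=97.1880, payoff=2.8320, prob=0.015321
DUUUUD: m=92.5600, payoff=7.4600, prob=0.015321
UUUUUD: m=109.2000, payoff=0.0000, prob=0.066392
DDDDDU: m=58.0742, payoff=41.9458, prob=0.000188
UDDDDU: m=68.5145, payoff=31.5055, prob=0.000816
DUDDDU: m=68.5145, payoff=31.5055, prob=0.000816
UUDDDU: m=80.8317, payoff=19.1883, prob=0.003536
DDUDDU: m=68.5145, payoff=31.5055, prob=0.000816
UDUDDU: m=80.8317, payoff=19.1883, prob=0.003536
DUUDDU: m=80.8317, payoff=19.1883, prob=0.003536
UUUDDU: m=95.3633, payoff=4.6567, prob=0.015321
DDDUDU: m=68.5145, payoff=31.5055, prob=0.000816
UDDUDU: m=80.8317, payoff=19.1883, prob=0.003536
DUDUDU: m=80.8317, payoff=19.1883, prob=0.003536
UUDUDU: m=95.3633, payoff=4.6567, prob=0.015321
DDUUDU: m=80.8317, payoff=19.1883, prob=0.003536
UDUUDU: m=95.3633, payoff=4.6567, prob=0.015321
DUUUDU: m=92.5600, payoff=7.4600, prob=0.015321
UUUUDU: m=109.2000, payoff=0.0000, prob=0.066392
DDDDUU: m=65.2519, payoff=34.7681, prob=0.000816
UDDDUU: m=76.9826, payoff=23.0374, prob=0.003536
DUDDUU: m=76.9826, payoff=23.0374, prob=0.003536
UUDDUU: m=90.8222, payoff=9.1978, prob=0.015321
DDUDUU: m=76.9826, payoff=23.0374, prob=0.003536
UDUDUU: m=90.8222, payoff=9.1978, prob=0.015321
DUUDUU: m=90.8222, payoff=9.1978, prob=0.015321
UUUDUU: m=107.1498, payoff=0.0000, prob=0.066392
DDDUUU: m=73.3168, payoff=26.7032, prob=0.003536
UDDUUU: m=86.4973, payoff=13.5227, prob=0.015321
DUDUUU: m=86.4973, payoff=13.5227, prob=0.015321
UUDUUU: m=102.0474, payoff=0.0000, prob=0.066392
DDUUUU: m=82.3784, payoff=17.6416, prob=0.015321
UDUUUU: m=97.1880, payoff=2.8320, prob=0.066392
DUUUUU: m=92.5600, payoff=7.4600, prob=0.066392
UUUUUU: m=109.2000, payoff=0.0000, prob=0.287700
Price = Σ prob·payoff / R^6 = 3.974019 / 1.126162 = 3.5288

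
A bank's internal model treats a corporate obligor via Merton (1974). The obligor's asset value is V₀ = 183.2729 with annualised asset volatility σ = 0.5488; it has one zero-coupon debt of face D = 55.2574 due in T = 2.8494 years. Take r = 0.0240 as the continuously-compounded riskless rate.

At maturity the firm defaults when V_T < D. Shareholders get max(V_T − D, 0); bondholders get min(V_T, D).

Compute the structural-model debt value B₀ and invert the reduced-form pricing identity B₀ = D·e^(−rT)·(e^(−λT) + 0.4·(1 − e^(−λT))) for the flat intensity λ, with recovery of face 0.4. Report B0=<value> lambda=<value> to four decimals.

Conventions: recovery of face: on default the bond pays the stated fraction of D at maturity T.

Equity is a call on the firm's assets struck at D = 55.2574:
d₁ = [ln(V₀/D) + (r + σ²/2)T] / (σ√T)
   = [ln(183.2729/55.2574) + (0.0240 + 0.5·0.5488²)·2.8494] / (0.5488·√2.8494)
   = [1.198974 + 0.497479] / 0.926384 = 1.831264
d₂ = d₁ − σ√T = 1.831264 − 0.926384 = 0.904881
N(d₁) = 0.966469,  N(d₂) = 0.817236,  e^(−rT) = 0.933900
E₀ = V₀·N(d₁) − D·e^(−rT)·N(d₂)
   = 183.2729·0.966469 − 55.2574·0.933900·0.817236 = 134.954289
B₀ = V₀ − E₀ = 183.2729 − 134.954289 = 48.318611
e^(−λT) = (B₀·e^(rT)/D − 0.4)/(1 − 0.4) = (48.3186·1.070778/55.2574 − 0.4)/0.6 = 0.89386338
λ = −ln(0.89386338)/2.8494 = 0.039378

B0=48.3186 lambda=0.0394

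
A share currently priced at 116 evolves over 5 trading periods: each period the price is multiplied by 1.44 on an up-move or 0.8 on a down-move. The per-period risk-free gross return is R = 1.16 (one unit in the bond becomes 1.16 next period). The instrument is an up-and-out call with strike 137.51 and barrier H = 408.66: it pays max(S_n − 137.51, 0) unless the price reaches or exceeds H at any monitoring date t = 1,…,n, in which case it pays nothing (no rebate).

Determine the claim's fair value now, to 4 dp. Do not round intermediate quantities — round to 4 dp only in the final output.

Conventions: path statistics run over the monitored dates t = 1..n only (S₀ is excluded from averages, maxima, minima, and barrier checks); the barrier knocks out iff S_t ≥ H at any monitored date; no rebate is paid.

price = 35.4656

Under the martingale measure an up-move has probability p* = 0.5625; value the claim as the probability-weighted average of per-path payoffs, discounted 5 periods at R = 1.16.
Enumerate all 2^5 = 32 price paths (U = up ×1.44, D = down ×0.8); each path with k up-moves has probability p*^k·(1−p*)^(5−k).
DDDDD: M=92.8000, payoff=0.0000, prob=0.016028
UDDDD: M=167.0400, payoff=0.0000, prob=0.020608
DUDDD: M=133.6320, payoff=0.0000, prob=0.020608
UUDDD: M=240.5376, payoff=0.0000, prob=0.026496
DDUDD: M=106.9056, payoff=0.0000, prob=0.020608
UDUDD: M=192.4301, payoff=0.0000, prob=0.026496
DUUDD: M=192.4301, payoff=0.0000, prob=0.026496
UUUDD: M=346.3741, payoff=84.1695, prob=0.034066
DDDUD: M=92.8000, payoff=0.0000, prob=0.020608
UDDUD: M=167.0400, payoff=0.0000, prob=0.026496
DUDUD: M=153.9441, payoff=0.0000, prob=0.026496
UUDUD: M=277.0993, payoff=84.1695, prob=0.034066
DDUUD: M=153.9441, payoff=0.0000, prob=0.026496
UDUUD: M=277.0993, payoff=84.1695, prob=0.034066
DUUUD: M=277.0993, payoff=84.1695, prob=0.034066
UUUUD: M=498.7788, payoff=0.0000, prob=0.043799
DDDDU: M=92.8000, payoff=0.0000, prob=0.020608
UDDDU: M=167.0400, payoff=0.0000, prob=0.026496
DUDDU: M=133.6320, payoff=0.0000, prob=0.026496
UUDDU: M=240.5376, payoff=84.1695, prob=0.034066
DDUDU: M=123.1553, payoff=0.0000, prob=0.026496
UDUDU: M=221.6795, payoff=84.1695, prob=0.034066
DUUDU: M=221.6795, payoff=84.1695, prob=0.034066
UUUDU: M=399.0230, payoff=261.5130, prob=0.043799
DDDUU: M=123.1553, payoff=0.0000, prob=0.026496
UDDUU: M=221.6795, payoff=84.1695, prob=0.034066
DUDUU: M=221.6795, payoff=84.1695, prob=0.034066
UUDUU: M=399.0230, payoff=261.5130, prob=0.043799
DDUUU: M=221.6795, payoff=84.1695, prob=0.034066
UDUUU: M=399.0230, payoff=261.5130, prob=0.043799
DUUUU: M=399.0230, payoff=261.5130, prob=0.043799
UUUUU: M=718.2414, payoff=0.0000, prob=0.056314
Price = Σ prob·payoff / R^5 = 74.489787 / 2.100342 = 35.4656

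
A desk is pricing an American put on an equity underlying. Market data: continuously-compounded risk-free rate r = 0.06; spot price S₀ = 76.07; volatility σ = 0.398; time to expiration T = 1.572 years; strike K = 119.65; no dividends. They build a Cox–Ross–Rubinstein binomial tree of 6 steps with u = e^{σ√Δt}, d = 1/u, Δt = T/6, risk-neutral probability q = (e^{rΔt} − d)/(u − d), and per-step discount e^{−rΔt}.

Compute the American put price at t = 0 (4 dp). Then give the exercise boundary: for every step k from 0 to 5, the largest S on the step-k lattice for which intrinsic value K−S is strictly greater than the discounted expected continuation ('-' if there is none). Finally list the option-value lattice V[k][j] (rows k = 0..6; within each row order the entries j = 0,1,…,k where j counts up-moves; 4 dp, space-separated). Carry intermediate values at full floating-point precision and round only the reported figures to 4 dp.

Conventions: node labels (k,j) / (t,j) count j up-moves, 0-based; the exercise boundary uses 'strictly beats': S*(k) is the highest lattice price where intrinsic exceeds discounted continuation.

params: Δt=0.26200 u=1.22595 d=0.81569 q=0.48786 e^(-rΔt)=0.98440
t_6 payoffs: 97.2439 85.9744 69.0367 43.5800 5.3194 0.0000 0.0000
t_5: node(5,0) S=27.4689 payoff=92.1811 vs cont=90.3149 → 92.1811 [stop]  node(5,1) S=41.2848 payoff=78.3652 vs cont=76.4990 → 78.3652 [stop]  node(5,2) S=62.0496 payoff=57.6004 vs cont=55.7342 → 57.6004 [stop]  node(5,3) S=93.2584 payoff=26.3916 vs cont=24.5254 → 26.3916 [stop]  node(5,4) S=140.1641 payoff=0.0000 vs cont=2.6818 → 2.6818 [wait]  node(5,5) S=210.6618 payoff=0.0000 vs cont=0.0000 → 0.0000 [wait]  ⇒ S*(5)=93.2584
t_4: node(4,0) S=33.6756 payoff=85.9744 vs cont=84.1082 → 85.9744 [stop]  node(4,1) S=50.6133 payoff=69.0367 vs cont=67.1705 → 69.0367 [stop]  node(4,2) S=76.0700 payoff=43.5800 vs cont=41.7138 → 43.5800 [stop]  node(4,3) S=114.3306 payoff=5.3194 vs cont=14.5932 → 14.5932 [wait]  node(4,4) S=171.8349 payoff=0.0000 vs cont=1.3520 → 1.3520 [wait]  ⇒ S*(4)=76.0700
t_3: node(3,0) S=41.2848 payoff=78.3652 vs cont=76.4990 → 78.3652 [stop]  node(3,1) S=62.0496 payoff=57.6004 vs cont=55.7342 → 57.6004 [stop]  node(3,2) S=93.2584 payoff=26.3916 vs cont=28.9792 → 28.9792 [wait]  node(3,3) S=140.1641 payoff=0.0000 vs cont=8.0064 → 8.0064 [wait]  ⇒ S*(3)=62.0496
t_2: node(2,0) S=50.6133 payoff=69.0367 vs cont=67.1705 → 69.0367 [stop]  node(2,1) S=76.0700 payoff=43.5800 vs cont=42.9565 → 43.5800 [stop]  node(2,2) S=114.3306 payoff=5.3194 vs cont=18.4549 → 18.4549 [wait]  ⇒ S*(2)=76.0700
t_1: node(1,0) S=62.0496 payoff=57.6004 vs cont=55.7342 → 57.6004 [stop]  node(1,1) S=93.2584 payoff=26.3916 vs cont=30.8338 → 30.8338 [wait]  ⇒ S*(1)=62.0496
t_0: node(0,0) S=76.0700 payoff=43.5800 vs cont=43.8472 → 43.8472 [wait]  ⇒ S*(0)=-

price = 43.8472
boundary = - 62.0496 76.0700 62.0496 76.0700 93.2584
tree:
43.8472
57.6004 30.8338
69.0367 43.5800 18.4549
78.3652 57.6004 28.9792 8.0064
85.9744 69.0367 43.5800 14.5932 1.3520
92.1811 78.3652 57.6004 26.3916 2.6818 0.0000
97.2439 85.9744 69.0367 43.5800 5.3194 0.0000 0.0000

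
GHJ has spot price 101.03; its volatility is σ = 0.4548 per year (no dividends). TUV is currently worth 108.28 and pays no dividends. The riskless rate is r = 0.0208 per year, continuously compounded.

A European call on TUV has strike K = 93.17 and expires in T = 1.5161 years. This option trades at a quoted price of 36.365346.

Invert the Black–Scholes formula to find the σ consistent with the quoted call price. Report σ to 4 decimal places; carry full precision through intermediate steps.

sigma = 0.5532

At σ = 0.5532 the Black–Scholes value reproduces the quote:
σ√T = 0.5532·√1.5161 = 0.681155
d₁ = (ln(S/K) + (r+σ²/2)T) / (σ√T) = (ln(108.28/93.17) + (0.0208+0.5532²/2)·1.5161) / 0.681155 = (0.150295 + 0.263521) / 0.681155 = 0.607521
d₂ = d₁ − σ√T = 0.607521 − 0.681155 = -0.073635
e^{−rT} = 0.968957
N(d₁) = 0.728247,  N(d₂) = 0.470651
V = S·N(d₁) − K·e^{−rT}·N(d₂) = 78.854611 − 42.489265 = 36.365346 (the observed quote) — the price is monotone increasing in volatility, hence this σ is the only solution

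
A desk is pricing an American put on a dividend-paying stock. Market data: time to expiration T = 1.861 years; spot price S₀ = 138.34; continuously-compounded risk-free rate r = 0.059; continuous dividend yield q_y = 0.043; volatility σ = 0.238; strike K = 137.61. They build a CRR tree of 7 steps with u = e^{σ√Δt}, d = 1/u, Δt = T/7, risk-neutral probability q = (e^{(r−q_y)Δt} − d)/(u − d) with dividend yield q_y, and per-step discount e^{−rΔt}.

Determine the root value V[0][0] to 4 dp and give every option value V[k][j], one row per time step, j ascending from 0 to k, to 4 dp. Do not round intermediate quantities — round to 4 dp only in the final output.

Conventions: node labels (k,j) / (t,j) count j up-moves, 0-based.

params: Δt=0.26586 u=1.13056 d=0.88451 q=0.48668 e^(-rΔt)=0.98444
t_7 payoffs: 79.0119 62.7115 41.8767 15.2462 0.0000 0.0000 0.0000 0.0000
k=6: node(6,0) S=66.2489 payoff=71.3611 vs cont=69.9725 → 71.3611 [stop]  node(6,1) S=84.6775 payoff=52.9325 vs cont=51.7533 → 52.9325 [stop]  node(6,2) S=108.2326 payoff=29.3774 vs cont=28.4660 → 29.3774 [stop]  node(6,3) S=138.3400 payoff=0.0000 vs cont=7.7043 → 7.7043 [wait]  node(6,4) S=176.8225 payoff=0.0000 vs cont=0.0000 → 0.0000 [wait]  node(6,5) S=226.0098 payoff=0.0000 vs cont=0.0000 → 0.0000 [wait]  node(6,6) S=288.8797 payoff=0.0000 vs cont=0.0000 → 0.0000 [wait]
k=5: node(5,0) S=74.8985 payoff=62.7115 vs cont=61.4212 → 62.7115 [stop]  node(5,1) S=95.7333 payoff=41.8767 vs cont=40.8232 → 41.8767 [stop]  node(5,2) S=122.3638 payoff=15.2462 vs cont=18.5364 → 18.5364 [wait]  node(5,3) S=156.4021 payoff=0.0000 vs cont=3.8932 → 3.8932 [wait]  node(5,4) S=199.9090 payoff=0.0000 vs cont=0.0000 → 0.0000 [wait]  node(5,5) S=255.5184 payoff=0.0000 vs cont=0.0000 → 0.0000 [wait]
k=4: node(4,0) S=84.6775 payoff=52.9325 vs cont=51.7533 → 52.9325 [stop]  node(4,1) S=108.2326 payoff=29.3774 vs cont=30.0424 → 30.0424 [wait]  node(4,2) S=138.3400 payoff=0.0000 vs cont=11.2322 → 11.2322 [wait]  node(4,3) S=176.8225 payoff=0.0000 vs cont=1.9673 → 1.9673 [wait]  node(4,4) S=226.0098 payoff=0.0000 vs cont=0.0000 → 0.0000 [wait]
k=3: node(3,0) S=95.7333 payoff=41.8767 vs cont=41.1418 → 41.8767 [stop]  node(3,1) S=122.3638 payoff=15.2462 vs cont=20.5627 → 20.5627 [wait]  node(3,2) S=156.4021 payoff=0.0000 vs cont=6.6185 → 6.6185 [wait]  node(3,3) S=199.9090 payoff=0.0000 vs cont=0.9941 → 0.9941 [wait]
k=2: node(2,0) S=108.2326 payoff=29.3774 vs cont=31.0132 → 31.0132 [wait]  node(2,1) S=138.3400 payoff=0.0000 vs cont=13.5619 → 13.5619 [wait]  node(2,2) S=176.8225 payoff=0.0000 vs cont=3.8208 → 3.8208 [wait]
k=1: node(1,0) S=122.3638 payoff=15.2462 vs cont=22.1694 → 22.1694 [wait]  node(1,1) S=156.4021 payoff=0.0000 vs cont=8.6838 → 8.6838 [wait]
k=0: node(0,0) S=138.3400 payoff=0.0000 vs cont=15.3633 → 15.3633 [wait]

price = 15.3633
tree:
15.3633
22.1694 8.6838
31.0132 13.5619 3.8208
41.8767 20.5627 6.6185 0.9941
52.9325 30.0424 11.2322 1.9673 0.0000
62.7115 41.8767 18.5364 3.8932 0.0000 0.0000
71.3611 52.9325 29.3774 7.7043 0.0000 0.0000 0.0000
79.0119 62.7115 41.8767 15.2462 0.0000 0.0000 0.0000 0.0000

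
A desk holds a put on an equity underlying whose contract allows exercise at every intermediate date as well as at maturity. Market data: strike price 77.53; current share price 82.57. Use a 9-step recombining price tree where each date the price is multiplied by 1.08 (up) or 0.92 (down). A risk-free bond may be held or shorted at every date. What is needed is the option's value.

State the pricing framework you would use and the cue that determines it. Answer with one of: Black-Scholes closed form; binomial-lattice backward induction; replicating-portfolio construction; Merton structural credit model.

Key observation: the exercise right at every one of the 9 steps is what matters: each node needs max(77.53 − S, continuation), which only the stepwise tree valuation starting from spot 82.57 delivers.

framework: binomial-lattice backward induction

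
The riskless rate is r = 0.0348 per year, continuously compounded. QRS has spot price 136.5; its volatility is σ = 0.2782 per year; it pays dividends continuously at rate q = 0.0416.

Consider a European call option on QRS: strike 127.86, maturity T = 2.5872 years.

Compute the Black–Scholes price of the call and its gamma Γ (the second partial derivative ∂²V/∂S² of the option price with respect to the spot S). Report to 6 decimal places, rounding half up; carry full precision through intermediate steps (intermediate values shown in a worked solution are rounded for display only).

price = 24.172755
Γ = 0.005553

σ√T = 0.2782·√2.5872 = 0.447478
d₁ = (ln(S/K) + (r−q+σ²/2)T) / (σ√T) = (ln(136.5/127.86) + (0.0348−0.0416+0.2782²/2)·2.5872) / 0.447478 = (0.065389 + 0.082526) / 0.447478 = 0.330550
d₂ = d₁ − σ√T = 0.330550 − 0.447478 = -0.116928
e^{−rT} = 0.913900
e^{−qT} = 0.897962
N(d₁) = 0.629508,  N(d₂) = 0.453459
Call price V = S·e^{−qT}·N(d₁) − K·e^{−rT}·N(d₂) = 77.159934 − 52.987179 = 24.172755
φ(d₁) = (1/√(2π))·e^{−d₁²/2} = 0.377732
Γ = e^{−qT}·φ(d₁) / (S·σ·√T) = 0.005553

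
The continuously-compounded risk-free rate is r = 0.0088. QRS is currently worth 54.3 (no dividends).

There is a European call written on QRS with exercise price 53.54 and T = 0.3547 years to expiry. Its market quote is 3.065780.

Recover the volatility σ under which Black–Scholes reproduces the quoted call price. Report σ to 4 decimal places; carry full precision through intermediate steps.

At σ = 0.2015 the Black–Scholes value reproduces the quote:
σ√T = 0.2015·√0.3547 = 0.120007
d₁ = (ln(S/K) + (r+σ²/2)T) / (σ√T) = (ln(54.3/53.54) + (0.0088+0.2015²/2)·0.3547) / 0.120007 = (0.014095 + 0.010322) / 0.120007 = 0.203467
d₂ = d₁ − σ√T = 0.203467 − 0.120007 = 0.083460
e^{−rT} = 0.996884
N(d₁) = 0.580615,  N(d₂) = 0.533257
V = S·N(d₁) − K·e^{−rT}·N(d₂) = 31.527384 − 28.461604 = 3.065780 (equal to the quote); since ∂V/∂σ > 0 for all σ, the implied volatility is unique

sigma = 0.2015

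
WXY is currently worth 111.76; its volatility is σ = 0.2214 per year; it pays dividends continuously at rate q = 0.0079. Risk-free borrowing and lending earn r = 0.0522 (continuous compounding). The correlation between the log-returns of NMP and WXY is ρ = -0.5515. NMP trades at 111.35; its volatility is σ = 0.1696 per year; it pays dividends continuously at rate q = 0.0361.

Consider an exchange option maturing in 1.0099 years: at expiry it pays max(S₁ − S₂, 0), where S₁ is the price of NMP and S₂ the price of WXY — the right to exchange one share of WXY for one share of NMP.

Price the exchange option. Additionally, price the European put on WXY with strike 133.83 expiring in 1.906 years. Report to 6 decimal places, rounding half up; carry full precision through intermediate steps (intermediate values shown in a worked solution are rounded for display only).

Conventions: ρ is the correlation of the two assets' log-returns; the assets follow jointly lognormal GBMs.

exchange price = 13.337887
price(WXY put K=133.83) = 20.255425

σ_eff = √(σ₁² + σ₂² − 2ρσ₁σ₂) = √(0.1696² + 0.2214² − 2·-0.5515·0.1696·0.2214) = 0.345252
d₁ = (ln(S₁/S₂) + (q₂ − q₁ + σ_eff²/2)T) / (σ_eff√T) = (ln(111.35/111.76) + (0.0079 − 0.0361 + 0.059600)·1.0099) / 0.346957 = 0.080803
d₂ = d₁ − σ_eff√T = 0.080803 − 0.346957 = -0.266154
N(d₁) = 0.532201,  N(d₂) = 0.395060
V = S₁·e^{−q₁T}·N(d₁) − S₂·e^{−q₂T}·N(d₂) = 57.138963 − 43.801076 = 13.337887
[vanilla: WXY put K=133.83]
σ√T = 0.2214·√1.906 = 0.305660
d₁ = (ln(S/K) + (r−q+σ²/2)T) / (σ√T) = (ln(111.76/133.83) + (0.0522−0.0079+0.2214²/2)·1.906) / 0.305660 = (-0.180217 + 0.131150) / 0.305660 = -0.160527
d₂ = d₁ − σ√T = -0.160527 − 0.305660 = -0.466187
e^{−rT} = 0.905296
e^{−qT} = 0.985055
N(−d₁) = 0.563767,  N(−d₂) = 0.679459
price = K·e^{−rT}·N(−d₂) − S·e^{−qT}·N(−d₁) = 82.320415 − 62.064990 = 20.255425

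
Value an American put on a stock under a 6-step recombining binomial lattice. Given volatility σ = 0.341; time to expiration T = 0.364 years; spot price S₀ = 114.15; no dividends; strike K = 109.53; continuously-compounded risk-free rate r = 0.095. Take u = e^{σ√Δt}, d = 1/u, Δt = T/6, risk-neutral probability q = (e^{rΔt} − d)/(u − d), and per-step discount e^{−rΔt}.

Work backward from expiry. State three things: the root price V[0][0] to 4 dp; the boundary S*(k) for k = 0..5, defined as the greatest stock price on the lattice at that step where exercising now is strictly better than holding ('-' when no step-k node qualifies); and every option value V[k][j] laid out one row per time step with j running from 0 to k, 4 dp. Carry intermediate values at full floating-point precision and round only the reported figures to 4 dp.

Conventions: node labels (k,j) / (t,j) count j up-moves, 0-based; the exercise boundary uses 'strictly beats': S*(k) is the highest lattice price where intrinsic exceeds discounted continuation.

price = 5.7762
boundary = - - - 88.7251 81.5774 88.7251
tree:
5.7762
9.1980 2.5979
14.1412 4.6161 0.7140
20.8049 7.9840 1.4758 0.0000
27.9526 13.2840 3.0503 0.0000 0.0000
34.5245 20.8049 6.3047 0.0000 0.0000 0.0000
40.5669 27.9526 13.0310 0.0000 0.0000 0.0000 0.0000

Δt=0.06067, u=1.08762, d=0.91944, q=0.51338, disc=e^(-rΔt)=0.99425
k=6 terminal: V=max(K-S,0) → 40.5669 27.9526 13.0310 0.0000 0.0000 0.0000 0.0000
k=5: j=0 S=75.0055 intr=34.5245 cont=33.8950 V=34.5245[EX]; j=1 S=88.7251 intr=20.8049 cont=20.1755 V=20.8049[EX]; j=2 S=104.9541 intr=4.5759 cont=6.3047 V=6.3047[hold]; j=3 S=124.1516 intr=0.0000 cont=0.0000 V=0.0000[hold]; j=4 S=146.8607 intr=0.0000 cont=0.0000 V=0.0000[hold]; j=5 S=173.7235 intr=0.0000 cont=0.0000 V=0.0000[hold]  S*(5)=88.7251
k=4: j=0 S=81.5774 intr=27.9526 cont=27.3232 V=27.9526[EX]; j=1 S=96.4990 intr=13.0310 cont=13.2840 V=13.2840[hold]; j=2 S=114.1500 intr=0.0000 cont=3.0503 V=3.0503[hold]; j=3 S=135.0296 intr=0.0000 cont=0.0000 V=0.0000[hold]; j=4 S=159.7284 intr=0.0000 cont=0.0000 V=0.0000[hold]  S*(4)=81.5774
k=3: j=0 S=88.7251 intr=20.8049 cont=20.3046 V=20.8049[EX]; j=1 S=104.9541 intr=4.5759 cont=7.9840 V=7.9840[hold]; j=2 S=124.1516 intr=0.0000 cont=1.4758 V=1.4758[hold]; j=3 S=146.8607 intr=0.0000 cont=0.0000 V=0.0000[hold]  S*(3)=88.7251
k=2: j=0 S=96.4990 intr=13.0310 cont=14.1412 V=14.1412[hold]; j=1 S=114.1500 intr=0.0000 cont=4.6161 V=4.6161[hold]; j=2 S=135.0296 intr=0.0000 cont=0.7140 V=0.7140[hold]  S*(2)=-
k=1: j=0 S=104.9541 intr=4.5759 cont=9.1980 V=9.1980[hold]; j=1 S=124.1516 intr=0.0000 cont=2.5979 V=2.5979[hold]  S*(1)=-
k=0: j=0 S=114.1500 intr=0.0000 cont=5.7762 V=5.7762[hold]  S*(0)=-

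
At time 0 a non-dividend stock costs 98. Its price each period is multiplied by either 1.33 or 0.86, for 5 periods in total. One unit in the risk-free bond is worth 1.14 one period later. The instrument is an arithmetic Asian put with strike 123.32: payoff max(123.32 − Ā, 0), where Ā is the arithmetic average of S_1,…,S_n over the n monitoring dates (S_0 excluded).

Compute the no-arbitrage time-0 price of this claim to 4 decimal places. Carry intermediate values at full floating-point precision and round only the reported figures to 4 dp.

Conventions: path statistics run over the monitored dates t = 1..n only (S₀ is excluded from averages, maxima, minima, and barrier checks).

No-arbitrage gives p* = (R−d)/(u−d) = 0.5957: enumerate every path, weight its payoff by its p*-probability, and discount by R^5.
Enumerate all 2^5 = 32 price paths (U = up ×1.33, D = down ×0.86); each path with k up-moves has probability p*^k·(1−p*)^(5−k).
DDDDD: Ā=63.7606, payoff=59.5594, prob=0.010796
UDDDD: Ā=98.6065, payoff=24.7135, prob=0.015910
DUDDD: Ā=89.3945, payoff=33.9255, prob=0.015910
UUDDD: Ā=138.2496, payoff=0.0000, prob=0.023447
DDUDD: Ā=81.4722, payoff=41.8478, prob=0.015910
UDUDD: Ā=125.9977, payoff=0.0000, prob=0.023447
DUUDD: Ā=116.7857, payoff=6.5343, prob=0.023447
UUUDD: Ā=180.6104, payoff=0.0000, prob=0.034553
DDDUD: Ā=74.6590, payoff=48.6610, prob=0.015910
UDDUD: Ā=115.4610, payoff=7.8590, prob=0.023447
DUDUD: Ā=106.2490, payoff=17.0710, prob=0.023447
UUDUD: Ā=164.3153, payoff=0.0000, prob=0.034553
DDUUD: Ā=98.3267, payoff=24.9933, prob=0.023447
UDUUD: Ā=152.0633, payoff=0.0000, prob=0.034553
DUUUD: Ā=142.8513, payoff=0.0000, prob=0.034553
UUUUD: Ā=220.9212, payoff=0.0000, prob=0.050921
DDDDU: Ā=68.7996, payoff=54.5204, prob=0.015910
UDDDU: Ā=106.3994, payoff=16.9206, prob=0.023447
DUDDU: Ā=97.1874, payoff=26.1326, prob=0.023447
UUDDU: Ā=150.3015, payoff=0.0000, prob=0.034553
DDUDU: Ā=89.2651, payoff=34.0549, prob=0.023447
UDUDU: Ā=138.0495, payoff=0.0000, prob=0.034553
DUUDU: Ā=128.8375, payoff=0.0000, prob=0.034553
UUUDU: Ā=199.2487, payoff=0.0000, prob=0.050921
DDDUU: Ā=82.4519, payoff=40.8681, prob=0.023447
UDDUU: Ā=127.5128, payoff=0.0000, prob=0.034553
DUDUU: Ā=118.3008, payoff=5.0192, prob=0.034553
UUDUU: Ā=182.9536, payoff=0.0000, prob=0.050921
DDUUU: Ā=110.3785, payoff=12.9415, prob=0.034553
UDUUU: Ā=170.7017, payoff=0.0000, prob=0.050921
DUUUU: Ā=161.4897, payoff=0.0000, prob=0.050921
UUUUU: Ā=249.7456, payoff=0.0000, prob=0.075041
Price = Σ prob·payoff / R^5 = 8.594043 / 1.925415 = 4.4635

price = 4.4635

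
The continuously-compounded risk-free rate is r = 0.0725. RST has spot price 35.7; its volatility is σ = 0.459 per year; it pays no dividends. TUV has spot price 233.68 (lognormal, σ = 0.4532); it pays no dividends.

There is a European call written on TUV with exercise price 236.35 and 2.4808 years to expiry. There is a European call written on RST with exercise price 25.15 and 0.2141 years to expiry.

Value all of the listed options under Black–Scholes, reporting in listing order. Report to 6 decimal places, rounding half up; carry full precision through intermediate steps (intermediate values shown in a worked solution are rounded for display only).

[TUV call K=236.35]
σ√T = 0.4532·√2.4808 = 0.713815
d₁ = (ln(S/K) + (r+σ²/2)T) / (σ√T) = (ln(233.68/236.35) + (0.0725+0.4532²/2)·2.4808) / 0.713815 = (-0.011361 + 0.434624) / 0.713815 = 0.592959
d₂ = d₁ − σ√T = 0.592959 − 0.713815 = -0.120856
e^{−rT} = 0.835389
N(d₁) = 0.723396,  N(d₂) = 0.451902
price = S·N(d₁) − K·e^{−rT}·N(d₂) = 169.043089 − 89.225481 = 79.817608
[RST call K=25.15]
σ√T = 0.459·√0.2141 = 0.212384
d₁ = (ln(S/K) + (r+σ²/2)T) / (σ√T) = (ln(35.7/25.15) + (0.0725+0.459²/2)·0.2141) / 0.212384 = (0.350293 + 0.038076) / 0.212384 = 1.828618
d₂ = d₁ − σ√T = 1.828618 − 0.212384 = 1.616234
e^{−rT} = 0.984598
N(d₁) = 0.966272,  N(d₂) = 0.946978
price = S·N(d₁) − K·e^{−rT}·N(d₂) = 34.495894 − 23.449669 = 11.046225

price(TUV call K=236.35) = 79.817608
price(RST call K=25.15) = 11.046225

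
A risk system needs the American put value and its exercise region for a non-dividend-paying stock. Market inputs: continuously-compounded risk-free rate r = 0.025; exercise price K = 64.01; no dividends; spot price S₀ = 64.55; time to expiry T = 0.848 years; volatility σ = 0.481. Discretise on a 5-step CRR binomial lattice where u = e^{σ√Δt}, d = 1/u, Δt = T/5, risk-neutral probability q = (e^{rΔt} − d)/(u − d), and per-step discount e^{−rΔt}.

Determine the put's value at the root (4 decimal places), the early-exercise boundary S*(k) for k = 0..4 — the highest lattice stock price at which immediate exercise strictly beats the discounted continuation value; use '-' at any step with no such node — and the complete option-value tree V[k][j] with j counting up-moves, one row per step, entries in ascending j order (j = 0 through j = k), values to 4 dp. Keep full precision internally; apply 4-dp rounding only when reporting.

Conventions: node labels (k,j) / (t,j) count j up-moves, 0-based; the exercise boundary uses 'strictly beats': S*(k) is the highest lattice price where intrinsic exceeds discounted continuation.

Δt=0.16960, u=1.21907, d=0.82030, q=0.46129, disc=e^(-rΔt)=0.99577
k=5 terminal: V=max(K-S,0) → 40.0353 28.3804 11.0598 0.0000 0.0000 0.0000
k=4: j=0 S=29.2269 intr=34.7831 cont=34.5123 V=34.7831[EX]; j=1 S=43.4349 intr=20.5751 cont=20.3042 V=20.5751[EX]; j=2 S=64.5500 intr=0.0000 cont=5.9328 V=5.9328[hold]; j=3 S=95.9297 intr=0.0000 cont=0.0000 V=0.0000[hold]; j=4 S=142.5641 intr=0.0000 cont=0.0000 V=0.0000[hold]  S*(4)=43.4349
k=3: j=0 S=35.6296 intr=28.3804 cont=28.1096 V=28.3804[EX]; j=1 S=52.9502 intr=11.0598 cont=13.7622 V=13.7622[hold]; j=2 S=78.6909 intr=0.0000 cont=3.1825 V=3.1825[hold]; j=3 S=116.9450 intr=0.0000 cont=0.0000 V=0.0000[hold]  S*(3)=35.6296
k=2: j=0 S=43.4349 intr=20.5751 cont=21.5456 V=21.5456[hold]; j=1 S=64.5500 intr=0.0000 cont=8.8442 V=8.8442[hold]; j=2 S=95.9297 intr=0.0000 cont=1.7072 V=1.7072[hold]  S*(2)=-
k=1: j=0 S=52.9502 intr=11.0598 cont=15.6201 V=15.6201[hold]; j=1 S=78.6909 intr=0.0000 cont=5.5285 V=5.5285[hold]  S*(1)=-
k=0: j=0 S=64.5500 intr=0.0000 cont=10.9185 V=10.9185[hold]  S*(0)=-

price = 10.9185
boundary = - - - 35.6296 43.4349
tree:
10.9185
15.6201 5.5285
21.5456 8.8442 1.7072
28.3804 13.7622 3.1825 0.0000
34.7831 20.5751 5.9328 0.0000 0.0000
40.0353 28.3804 11.0598 0.0000 0.0000 0.0000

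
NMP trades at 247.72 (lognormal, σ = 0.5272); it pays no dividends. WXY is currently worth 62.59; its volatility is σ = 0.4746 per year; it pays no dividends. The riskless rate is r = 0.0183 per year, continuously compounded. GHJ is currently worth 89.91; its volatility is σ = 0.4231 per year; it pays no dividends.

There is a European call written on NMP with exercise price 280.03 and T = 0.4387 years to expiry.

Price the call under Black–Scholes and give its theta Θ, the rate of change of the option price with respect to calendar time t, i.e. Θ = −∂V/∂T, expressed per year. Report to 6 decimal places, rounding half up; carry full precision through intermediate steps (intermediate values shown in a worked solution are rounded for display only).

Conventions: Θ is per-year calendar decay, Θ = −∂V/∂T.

price = 23.303370
Θ = -40.433752

σ√T = 0.5272·√0.4387 = 0.349188
d₁ = (ln(S/K) + (r+σ²/2)T) / (σ√T) = (ln(247.72/280.03) + (0.0183+0.5272²/2)·0.4387) / 0.349188 = (-0.122598 + 0.068994) / 0.349188 = -0.153509
d₂ = d₁ − σ√T = -0.153509 − 0.349188 = -0.502697
e^{−rT} = 0.992004
N(d₁) = 0.438999,  N(d₂) = 0.307589
Call price V = S·N(d₁) − K·e^{−rT}·N(d₂) = 108.748734 − 85.445365 = 23.303370
φ(d₁) = (1/√(2π))·e^{−d₁²/2} = 0.394269
Θ = −S·φ(d₁)·σ/(2√T) − r·K·e^{−rT}·N(d₂) = −38.870102 − 1.563650 = -40.433752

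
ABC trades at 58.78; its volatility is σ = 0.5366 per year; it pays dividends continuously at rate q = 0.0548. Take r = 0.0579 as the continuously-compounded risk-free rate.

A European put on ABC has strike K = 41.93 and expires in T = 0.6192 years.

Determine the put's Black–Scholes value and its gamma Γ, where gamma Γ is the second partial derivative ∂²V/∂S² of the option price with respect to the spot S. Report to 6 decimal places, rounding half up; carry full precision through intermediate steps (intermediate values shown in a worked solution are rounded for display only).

σ√T = 0.5366·√0.6192 = 0.422247
d₁ = (ln(S/K) + (r−q+σ²/2)T) / (σ√T) = (ln(58.78/41.93) + (0.0579−0.0548+0.5366²/2)·0.6192) / 0.422247 = (0.337800 + 0.091066) / 0.422247 = 1.015676
d₂ = d₁ − σ√T = 1.015676 − 0.422247 = 0.593429
e^{−rT} = 0.964783
e^{−qT} = 0.966637
N(−d₁) = 0.154892,  N(−d₂) = 0.276447
Put price V = K·e^{−rT}·N(−d₂) − S·e^{−qT}·N(−d₁) = 11.183208 − 8.800789 = 2.382419
φ(d₁) = (1/√(2π))·e^{−d₁²/2} = 0.238178
Γ = e^{−qT}·φ(d₁) / (S·σ·√T) = 0.009276

price = 2.382419
Γ = 0.009276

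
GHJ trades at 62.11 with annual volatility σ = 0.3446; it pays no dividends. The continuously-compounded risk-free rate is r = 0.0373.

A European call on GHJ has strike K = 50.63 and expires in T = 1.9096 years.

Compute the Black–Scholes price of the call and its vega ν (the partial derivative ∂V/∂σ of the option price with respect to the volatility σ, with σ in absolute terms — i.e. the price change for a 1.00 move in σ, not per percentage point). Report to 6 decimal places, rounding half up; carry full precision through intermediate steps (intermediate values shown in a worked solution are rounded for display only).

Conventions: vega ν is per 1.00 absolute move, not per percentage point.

price = 19.392394
ν = 24.527835

σ√T = 0.3446·√1.9096 = 0.476197
d₁ = (ln(S/K) + (r+σ²/2)T) / (σ√T) = (ln(62.11/50.63) + (0.0373+0.3446²/2)·1.9096) / 0.476197 = (0.204363 + 0.184610) / 0.476197 = 0.816831
d₂ = d₁ − σ√T = 0.816831 − 0.476197 = 0.340635
e^{−rT} = 0.931249
N(d₁) = 0.792988,  N(d₂) = 0.633311
Call price V = S·N(d₁) − K·e^{−rT}·N(d₂) = 49.252460 − 29.860066 = 19.392394
φ(d₁) = (1/√(2π))·e^{−d₁²/2} = 0.285776
ν = S·φ(d₁)·√T = 24.527835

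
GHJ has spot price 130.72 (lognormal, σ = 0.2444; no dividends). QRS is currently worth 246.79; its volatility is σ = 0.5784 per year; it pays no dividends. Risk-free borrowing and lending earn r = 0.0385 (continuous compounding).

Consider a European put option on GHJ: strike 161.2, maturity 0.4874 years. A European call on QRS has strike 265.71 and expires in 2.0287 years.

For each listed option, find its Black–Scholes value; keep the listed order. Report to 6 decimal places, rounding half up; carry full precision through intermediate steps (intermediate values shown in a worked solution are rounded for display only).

[GHJ put K=161.2]
σ√T = 0.2444·√0.4874 = 0.170626
d₁ = (ln(S/K) + (r+σ²/2)T) / (σ√T) = (ln(130.72/161.2) + (0.0385+0.2444²/2)·0.4874) / 0.170626 = (-0.209588 + 0.033321) / 0.170626 = -1.033062
d₂ = d₁ − σ√T = -1.033062 − 0.170626 = -1.203688
e^{−rT} = 0.981410
N(−d₁) = 0.849213,  N(−d₂) = 0.885645
price = K·e^{−rT}·N(−d₂) − S·N(−d₁) = 140.111940 − 111.009072 = 29.102868
[QRS call K=265.71]
σ√T = 0.5784·√2.0287 = 0.823829
d₁ = (ln(S/K) + (r+σ²/2)T) / (σ√T) = (ln(246.79/265.71) + (0.0385+0.5784²/2)·2.0287) / 0.823829 = (-0.073868 + 0.417452) / 0.823829 = 0.417058
d₂ = d₁ − σ√T = 0.417058 − 0.823829 = -0.406771
e^{−rT} = 0.924867
N(d₁) = 0.661682,  N(d₂) = 0.342088
price = S·N(d₁) − K·e^{−rT}·N(d₂) = 163.296499 − 84.066929 = 79.229570

price(GHJ put K=161.2) = 29.102868
price(QRS call K=265.71) = 79.229570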